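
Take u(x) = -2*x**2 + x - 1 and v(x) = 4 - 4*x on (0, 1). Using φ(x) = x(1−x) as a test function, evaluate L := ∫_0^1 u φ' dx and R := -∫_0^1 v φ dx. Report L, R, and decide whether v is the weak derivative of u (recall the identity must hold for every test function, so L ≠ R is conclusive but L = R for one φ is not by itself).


LHS = 1/6, RHS = -1/3. No, v is not the weak derivative of u.

u(x) = -2*x**2 + x - 1, classical derivative u'(x) = 1 - 4*x.
φ(x) = x(1−x), so φ'(x) = 1 - 2*x.
Note φ(0) = φ(1) = 0, so the boundary term u·φ vanishes.
LHS = ∫_0^1 u(x) φ'(x) dx = ∫_0^1 (4*x^3 - 4*x^2 + 3*x - 1) dx. Term by term:
  ∫_0^1 4*x^3 dx = 1;  ∫_0^1 -4*x^2 dx = -4/3;  ∫_0^1 3*x dx = 3/2;
  ∫_0^1 -1 dx = -1.
Sum: 1 − 4/3 + 3/2 − 1 = 1/6.
So LHS = 1/6.
∫_0^1 v(x) φ(x) dx = ∫_0^1 (4*x^3 - 8*x^2 + 4*x) dx. Term by term:
  ∫_0^1 4*x^3 dx = 1;  ∫_0^1 -8*x^2 dx = -8/3;  ∫_0^1 4*x dx = 2.
Sum: 1 − 8/3 + 2 = 1/3.
So RHS = -∫_0^1 v(x) φ(x) dx = -1/3.
LHS − RHS = 1/2 ≠ 0, so the identity fails.
(For a valid weak derivative the identity must hold for EVERY test function, in particular this one. The failure shows v is NOT the weak derivative of u.)
Correct weak derivative would be u'(x) = 1 - 4*x.


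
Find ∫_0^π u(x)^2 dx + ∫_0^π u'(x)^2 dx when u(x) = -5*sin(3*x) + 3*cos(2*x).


||u||_{H^1(0,π)}^2 = -180 + 295*π/2

u'(x) = -6*sin(2*x) - 15*cos(3*x).
Expand u² and (u')² and integrate term by term on (0, π), using: for integers n ≥ 1, ∫_0^π sin²(nx) dx = ∫_0^π cos²(nx) dx = π/2; for n ≠ n', ∫_0^π sin(nx)sin(n'x) dx = ∫_0^π cos(nx)cos(n'x) dx = 0; and by product-to-sum, ∫_0^π sin(nx)cos(n'x) dx = ½∫_0^π [sin((n+n')x) + sin((n−n')x)] dx, which is 0 when n+n' is even and 2n/(n²−n'²) when n+n' is odd (it need not vanish on (0, π)).
  u² squared terms: (-5)²·∫sin(3x)² dx = 25·π/2 = 25*π/2;  (3)²·∫cos(2x)² dx = 9·π/2 = 9*π/2.
  u² cross terms: 2·(-5)·(3)·∫sin(3x)·cos(2x) dx = -30·(6/5) = -36.
  So ∫_0^π u² dx = 25*π/2 + 9*π/2 − 36 = -36 + 17*π.
  (u')² squared terms: (-15)²·∫cos(3x)² dx = 225·π/2 = 225*π/2;  (-6)²·∫sin(2x)² dx = 36·π/2 = 18*π.
  (u')² cross terms: 2·(-15)·(-6)·∫cos(3x)·sin(2x) dx = 180·(-4/5) = -144.
  So ∫_0^π (u')² dx = 225*π/2 + 18*π − 144 = -144 + 261*π/2.
||u||_{H^1}^2 = (-36 + 17*π) + (-144 + 261*π/2) = -180 + 295*π/2.


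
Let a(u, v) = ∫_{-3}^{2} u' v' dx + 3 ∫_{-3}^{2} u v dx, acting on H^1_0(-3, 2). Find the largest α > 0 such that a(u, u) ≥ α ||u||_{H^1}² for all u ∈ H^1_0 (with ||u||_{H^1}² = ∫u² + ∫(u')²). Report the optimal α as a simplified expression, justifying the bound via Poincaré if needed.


α = 1

Coercivity of a(·,·) on H^1_0(-3, 2) means a(u, u) ≥ α ||u||_{H^1}² for every u ∈ H^1_0.
The interval has length L = 5, and Poincaré/coercivity depend only on L. Here a(u, u) = ∫(u')² + (3)·∫u².
Here c = 3 ≥ 1, so a(u,u) = ∫(u')² + c∫u² ≥ ∫(u')² + ∫u² = ||u||_{H^1}², i.e. α = 1 works. No larger α is possible: a(u,u) ≥ α||u||_{H^1}² means (1−α)∫(u')² ≥ (α−c)∫u², and for the modes u_n = sin(nπ(x−x₀)/L) (x₀ the left endpoint) one has ∫u_n²/∫(u_n')² = (L/(nπ))² → 0, so a(u_n,u_n)/||u_n||_{H^1}² → 1. Hence the optimal constant is α = 1.
Therefore α = 1.


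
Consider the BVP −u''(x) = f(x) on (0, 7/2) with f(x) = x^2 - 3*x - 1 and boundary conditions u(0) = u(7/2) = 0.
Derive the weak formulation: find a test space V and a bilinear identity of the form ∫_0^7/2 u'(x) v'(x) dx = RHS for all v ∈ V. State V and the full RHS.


V = H^1_0(0, 7/2) (so v(0) = v(7/2) = 0); weak form: ∫_0^7/2 u'v' dx = ∫_0^7/2 (x^2 - 3*x - 1) v dx for all v ∈ V.

Multiply both sides by a test function v and integrate from 0 to 7/2:
  ∫_0^7/2 −u''(x) v(x) dx = ∫_0^7/2 f(x) v(x) dx.
Integrate the LHS by parts once:
  ∫_0^7/2 −u'' v dx = −[u'(x) v(x)]_0^7/2 + ∫_0^7/2 u'(x) v'(x) dx.
Thus ∫_0^7/2 u'(x) v'(x) dx = ∫_0^7/2 f(x) v(x) dx + [u'(x) v(x)]_0^7/2.
Choose V so that boundary terms are either known or forced to vanish.
u is Dirichlet: u(0) = u(7/2) = 0. Let V = H^1_0(0, 7/2); then v(0) = v(7/2) = 0, and [u' v]_0^7/2 = 0.
Weak formulation: find u (satisfying any essential BC) such that ∫_0^7/2 u'(x) v'(x) dx = ∫_0^7/2 f v dx for all v ∈ V.
Substituting f(x) = x^2 - 3*x - 1, the right-hand side is ∫_0^7/2 (x^2 - 3*x - 1) v dx.


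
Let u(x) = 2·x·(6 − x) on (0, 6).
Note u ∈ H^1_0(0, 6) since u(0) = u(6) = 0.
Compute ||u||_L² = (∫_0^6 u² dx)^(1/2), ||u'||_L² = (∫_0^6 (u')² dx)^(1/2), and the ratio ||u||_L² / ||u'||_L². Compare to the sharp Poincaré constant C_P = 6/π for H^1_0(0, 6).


||u||_L² / ||u'||_L² = 3*sqrt(10)/5 < C_P = 6/π.

u(x) = 2·x·(6 − x), so u'(x) = 12 - 4*x.
u(x) = 2·x·(6 − x) vanishes at x = 0 and x = 6, so u ∈ H^1_0(0, 6). Differentiate via the product rule and integrate the resulting polynomials term by term.
  ∫_0^6 u² dx = ∫_0^6 (4*x^4 - 48*x^3 + 144*x^2) dx. Term by term:
    ∫_0^6 4*x^4 dx = 31104/5;  ∫_0^6 -48*x^3 dx = -15552;  ∫_0^6 144*x^2 dx = 10368.
  Sum: 31104/5 − 15552 + 10368 = 5184/5.
  ∫_0^6 (u')² dx = ∫_0^6 (16*x^2 - 96*x + 144) dx. Term by term:
    ∫_0^6 16*x^2 dx = 1152;  ∫_0^6 -96*x dx = -1728;  ∫_0^6 144 dx = 864.
  Sum: 1152 − 1728 + 864 = 288.
∫_0^6 u² dx = 5184/5, so ||u||_L² = 72*sqrt(5)/5.
∫_0^6 (u')² dx = 288, so ||u'||_L² = 12*sqrt(2).
Ratio ||u||_L² / ||u'||_L² = 3*sqrt(10)/5.
Sharp Poincaré constant on H^1_0(0, 6) is C_P = L/π = 6/π, achieved by sin(π/6·x).
A polynomial bump cannot attain the sharp Poincaré constant (only the first sine eigenfunction does), so the ratio is strictly less than C_P, consistent with ||u||_L² ≤ C_P ||u'||_L².


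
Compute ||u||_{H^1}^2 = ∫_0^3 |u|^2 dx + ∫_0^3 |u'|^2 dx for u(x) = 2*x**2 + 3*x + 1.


||u||_{H^1}^2 = 4317/5

The H^1 norm (squared) on an interval (0, L) is
  ||u||_{H^1}^2 = ∫_0^L u(x)^2 dx + ∫_0^L u'(x)^2 dx.
Compute u'(x) = 4*x + 3.
Then u(x)^2 = 4*x**4 + 12*x**3 + 13*x**2 + 6*x + 1 and u'(x)^2 = 16*x**2 + 24*x + 9.
Integrate each monomial from 0 to 3 using ∫_0^3 c·x^n dx = c·3^(n+1)/(n+1):
  ∫_0^3 u(x)^2 dx = ∫_0^3 (4*x^4 + 12*x^3 + 13*x^2 + 6*x + 1) dx. Term by term:
    ∫_0^3 4*x^4 dx = 972/5;  ∫_0^3 12*x^3 dx = 243;  ∫_0^3 13*x^2 dx = 117;
    ∫_0^3 6*x dx = 27;  ∫_0^3 1 dx = 3.
  Sum: 972/5 + 243 + 117 + 27 + 3 = 2922/5.
  ∫_0^3 u'(x)^2 dx = ∫_0^3 (16*x^2 + 24*x + 9) dx. Term by term:
    ∫_0^3 16*x^2 dx = 144;  ∫_0^3 24*x dx = 108;  ∫_0^3 9 dx = 27.
  Sum: 144 + 108 + 27 = 279.
Adding: ||u||_{H^1}^2 = 2922/5 + 279 = 4317/5.


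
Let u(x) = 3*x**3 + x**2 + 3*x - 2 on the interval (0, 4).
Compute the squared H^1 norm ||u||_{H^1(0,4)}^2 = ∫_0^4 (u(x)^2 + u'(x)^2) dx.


||u||_{H^1}^2 = 342700/7

The H^1 norm (squared) on an interval (0, L) is
  ||u||_{H^1}^2 = ∫_0^L u(x)^2 dx + ∫_0^L u'(x)^2 dx.
Compute u'(x) = 9*x**2 + 2*x + 3.
Then u(x)^2 = 9*x**6 + 6*x**5 + 19*x**4 - 6*x**3 + 5*x**2 - 12*x + 4 and u'(x)^2 = 81*x**4 + 36*x**3 + 58*x**2 + 12*x + 9.
Integrate each monomial from 0 to 4 using ∫_0^4 c·x^n dx = c·4^(n+1)/(n+1):
  ∫_0^4 u(x)^2 dx = ∫_0^4 (9*x^6 + 6*x^5 + 19*x^4 - 6*x^3 + 5*x^2 - 12*x + 4) dx. Term by term:
    ∫_0^4 9*x^6 dx = 147456/7;  ∫_0^4 6*x^5 dx = 4096;  ∫_0^4 19*x^4 dx = 19456/5;
    ∫_0^4 -6*x^3 dx = -384;  ∫_0^4 5*x^2 dx = 320/3;  ∫_0^4 -12*x dx = -96;
    ∫_0^4 4 dx = 16.
  Sum: 147456/7 + 4096 + 19456/5 − 384 + 320/3 − 96 + 16 = 3012976/105.
  ∫_0^4 u'(x)^2 dx = ∫_0^4 (81*x^4 + 36*x^3 + 58*x^2 + 12*x + 9) dx. Term by term:
    ∫_0^4 81*x^4 dx = 82944/5;  ∫_0^4 36*x^3 dx = 2304;  ∫_0^4 58*x^2 dx = 3712/3;
    ∫_0^4 12*x dx = 96;  ∫_0^4 9 dx = 36.
  Sum: 82944/5 + 2304 + 3712/3 + 96 + 36 = 303932/15.
Adding: ||u||_{H^1}^2 = 3012976/105 + 303932/15 = 342700/7.


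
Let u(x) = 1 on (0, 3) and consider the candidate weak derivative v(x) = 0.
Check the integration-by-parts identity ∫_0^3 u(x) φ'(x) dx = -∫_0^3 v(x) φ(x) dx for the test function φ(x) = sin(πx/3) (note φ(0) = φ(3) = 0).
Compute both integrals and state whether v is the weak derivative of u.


LHS = 0, RHS = 0. Yes, v = u' weakly.

u(x) = 1, classical derivative u'(x) = 0.
φ(x) = sin(πx/3), so φ'(x) = π*cos(π*x/3)/3.
Note φ(0) = φ(3) = 0, so the boundary term u·φ vanishes.
LHS = ∫_0^3 u(x) φ'(x) dx = ∫_0^3 (π*cos(π*x/3)/3) dx. Term by term:
  ∫_0^3 π*cos(π*x/3)/3 dx = 0.
So LHS = 0.
∫_0^3 v(x) φ(x) dx = ∫_0^3 (0) dx. Term by term:
  ∫_0^3 0 dx = 0.
So RHS = -∫_0^3 v(x) φ(x) dx = 0.
LHS = RHS, so the identity holds for this test φ.
Moreover u is smooth here and v(x) = u'(x) = 0 pointwise, so the identity holds for every test function. Hence v is the weak derivative of u.


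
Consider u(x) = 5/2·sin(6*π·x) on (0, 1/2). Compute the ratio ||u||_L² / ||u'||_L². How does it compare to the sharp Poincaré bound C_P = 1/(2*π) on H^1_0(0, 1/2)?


||u||_L² / ||u'||_L² = 1/(6*π) < C_P = 1/(2*π).

u(x) = 5/2·sin(6*π·x), so u'(x) = 15*π*cos(6*π*x).
Writing u(x) = A·sin(kπx/L) with A = 5/2 and k = 3, use ∫_0^L sin²(kπx/L) dx = L/2 and ∫_0^L cos²(kπx/L) dx = L/2.
u² = 25/4·sin²(6*π·x) and (u')² = 225*π^2·cos²(6*π·x), and each of sin², cos² integrates to L/2 = 1/4 over (0, 1/2).
∫_0^1/2 u² dx = 25/16, so ||u||_L² = 5/4.
∫_0^1/2 (u')² dx = 225*π^2/4, so ||u'||_L² = 15*π/2.
Ratio ||u||_L² / ||u'||_L² = 1/(6*π).
Sharp Poincaré constant on H^1_0(0, 1/2) is C_P = L/π = 1/(2*π), achieved by sin(2*π·x).
This is the k = 3 harmonic; the ratio L/(kπ) is strictly less than C_P = L/π, consistent with the sharp inequality ||u||_L² ≤ C_P ||u'||_L².


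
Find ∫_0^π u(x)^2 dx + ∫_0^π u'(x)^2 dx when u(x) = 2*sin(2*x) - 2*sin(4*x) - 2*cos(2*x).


||u||_{H^1(0,π)}^2 = 54*π

u'(x) = 4*sin(2*x) + 4*cos(2*x) - 8*cos(4*x).
Expand u² and (u')² and integrate term by term on (0, π), using: for integers n ≥ 1, ∫_0^π sin²(nx) dx = ∫_0^π cos²(nx) dx = π/2; for n ≠ n', ∫_0^π sin(nx)sin(n'x) dx = ∫_0^π cos(nx)cos(n'x) dx = 0; and by product-to-sum, ∫_0^π sin(nx)cos(n'x) dx = ½∫_0^π [sin((n+n')x) + sin((n−n')x)] dx, which is 0 when n+n' is even and 2n/(n²−n'²) when n+n' is odd (it need not vanish on (0, π)).
  u² squared terms: (-2)²·∫cos(2x)² dx = 4·π/2 = 2*π;  (-2)²·∫sin(4x)² dx = 4·π/2 = 2*π;  (2)²·∫sin(2x)² dx = 4·π/2 = 2*π.
  u² cross terms: 2·(-2)·(-2)·∫cos(2x)·sin(4x) dx = 8·(0) = 0;  2·(-2)·(2)·∫cos(2x)·sin(2x) dx = -8·(0) = 0;  2·(-2)·(2)·∫sin(4x)·sin(2x) dx = -8·(0) = 0.
  So ∫_0^π u² dx = 2*π + 2*π + 2*π + 0 + 0 + 0 = 6*π.
  (u')² squared terms: (-8)²·∫cos(4x)² dx = 64·π/2 = 32*π;  (4)²·∫cos(2x)² dx = 16·π/2 = 8*π;  (4)²·∫sin(2x)² dx = 16·π/2 = 8*π.
  (u')² cross terms: 2·(-8)·(4)·∫cos(4x)·cos(2x) dx = -64·(0) = 0;  2·(-8)·(4)·∫cos(4x)·sin(2x) dx = -64·(0) = 0;  2·(4)·(4)·∫cos(2x)·sin(2x) dx = 32·(0) = 0.
  So ∫_0^π (u')² dx = 32*π + 8*π + 8*π + 0 + 0 + 0 = 48*π.
||u||_{H^1}^2 = (6*π) + (48*π) = 54*π.


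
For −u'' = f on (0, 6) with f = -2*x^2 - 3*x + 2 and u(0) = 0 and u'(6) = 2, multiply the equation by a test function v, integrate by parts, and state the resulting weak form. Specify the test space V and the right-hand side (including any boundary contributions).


V = {v ∈ H^1(0, 6) : v(0) = 0} (test functions vanish at x = 0 where u is specified); weak form: ∫_0^6 u'v' dx = ∫_0^6 (-2*x^2 - 3*x + 2) v dx + 2·v(6) for all v ∈ V.

Multiply both sides by a test function v and integrate from 0 to 6:
  ∫_0^6 −u''(x) v(x) dx = ∫_0^6 f(x) v(x) dx.
Integrate the LHS by parts once:
  ∫_0^6 −u'' v dx = −[u'(x) v(x)]_0^6 + ∫_0^6 u'(x) v'(x) dx.
Thus ∫_0^6 u'(x) v'(x) dx = ∫_0^6 f(x) v(x) dx + [u'(x) v(x)]_0^6.
Choose V so that boundary terms are either known or forced to vanish.
Mixed BC: u(0) = 0 (Dirichlet) and u'(6) = 2 (Neumann). Define V = {v ∈ H^1(0, 6) : v(0) = 0}. Then [u' v]_0^6 = u'(6)·v(6) − u'(0)·0 = 2·v(6).
Weak formulation: find u (satisfying any essential BC) such that ∫_0^6 u'(x) v'(x) dx = ∫_0^6 f v dx + 2·v(6) for all v ∈ V (Dirichlet at 0 absorbed into V; Neumann datum at x = 6 contributes the boundary term).
Substituting f(x) = -2*x^2 - 3*x + 2, the right-hand side is ∫_0^6 (-2*x^2 - 3*x + 2) v dx + 2·v(6).


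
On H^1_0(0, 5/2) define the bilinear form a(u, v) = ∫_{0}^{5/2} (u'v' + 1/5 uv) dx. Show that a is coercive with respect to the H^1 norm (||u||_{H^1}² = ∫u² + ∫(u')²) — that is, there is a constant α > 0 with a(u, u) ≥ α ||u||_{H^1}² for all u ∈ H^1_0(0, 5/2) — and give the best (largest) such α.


α = (5 + 4*π^2)/(25 + 4*π^2)

Coercivity of a(·,·) on H^1_0(0, 5/2) means a(u, u) ≥ α ||u||_{H^1}² for every u ∈ H^1_0.
The interval has length L = 5/2, and Poincaré/coercivity depend only on L. Here a(u, u) = ∫(u')² + (1/5)·∫u².
Here 0 < c = 1/5 < 1. The condition a(u,u) ≥ α||u||_{H^1}² reads (1−α)∫(u')² ≥ (α−c)∫u². Any admissible α is ≤ 1 (rapidly oscillating u have ∫u²/∫(u')² → 0), and α = 1 would force 0 ≥ (1−c)∫u², impossible since c < 1; so 1−α > 0. By the sharp Poincaré inequality on H^1_0 of an interval of length L, ∫(u')² ≥ (π/L)²∫u² with equality for the first sine mode sin(π(x−x₀)/L) (x₀ the left endpoint), so the inequality holds for all u iff (1−α)(π/L)² ≥ α − c, i.e. α ≤ ((π/L)² + c)/((π/L)² + 1) = (1 + c(L/π)²)/(1 + (L/π)²). With (π/L)² = 4*π^2/25 and c = 1/5, the largest admissible constant is α = ((π/L)² + c)/((π/L)² + 1).
Simplifying, α = (5 + 4*π^2)/(25 + 4*π^2).


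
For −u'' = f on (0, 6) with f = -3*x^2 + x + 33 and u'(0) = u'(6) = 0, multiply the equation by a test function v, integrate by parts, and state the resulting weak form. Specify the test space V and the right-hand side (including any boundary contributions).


V = H^1(0, 6) (no boundary constraint on v; u is determined up to an additive constant); weak form: ∫_0^6 u'v' dx = ∫_0^6 (-3*x^2 + x + 33) v dx for all v ∈ V.

Multiply both sides by a test function v and integrate from 0 to 6:
  ∫_0^6 −u''(x) v(x) dx = ∫_0^6 f(x) v(x) dx.
Integrate the LHS by parts once:
  ∫_0^6 −u'' v dx = −[u'(x) v(x)]_0^6 + ∫_0^6 u'(x) v'(x) dx.
Thus ∫_0^6 u'(x) v'(x) dx = ∫_0^6 f(x) v(x) dx + [u'(x) v(x)]_0^6.
Choose V so that boundary terms are either known or forced to vanish.
u has homogeneous Neumann: u'(0) = u'(6) = 0. So [u' v]_0^6 = 0·v(6) − 0·v(0) = 0 for any v; take V = H^1(0, 6).
Weak formulation: find u (satisfying any essential BC) such that ∫_0^6 u'(x) v'(x) dx = ∫_0^6 f v dx for all v ∈ V (homogeneous Neumann, so boundary terms vanish).
Substituting f(x) = -3*x^2 + x + 33, the right-hand side is ∫_0^6 (-3*x^2 + x + 33) v dx.
Compatibility check (pure Neumann): taking v ≡ 1 ∈ V gives 0 = ∫_0^6 f dx + (0) − (0), i.e. ∫_0^6 f dx must equal u'(0) − u'(6) = 0. Indeed ∫_0^6 (-3*x^2 + x + 33) dx = 0, so the data are compatible. The solution is then unique only up to an additive constant (fix it e.g. by requiring ∫_0^6 u dx = 0).


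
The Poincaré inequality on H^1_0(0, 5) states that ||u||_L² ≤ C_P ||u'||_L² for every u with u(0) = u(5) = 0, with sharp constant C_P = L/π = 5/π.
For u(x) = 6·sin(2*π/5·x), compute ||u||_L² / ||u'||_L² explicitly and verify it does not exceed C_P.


||u||_L² / ||u'||_L² = 5/(2*π) < C_P = 5/π.

u(x) = 6·sin(2*π/5·x), so u'(x) = 12*π*cos(2*π*x/5)/5.
Writing u(x) = A·sin(kπx/L) with A = 6 and k = 2, use ∫_0^L sin²(kπx/L) dx = L/2 and ∫_0^L cos²(kπx/L) dx = L/2.
u² = 36·sin²(2*π/5·x) and (u')² = 144*π^2/25·cos²(2*π/5·x), and each of sin², cos² integrates to L/2 = 5/2 over (0, 5).
∫_0^5 u² dx = 90, so ||u||_L² = 3*sqrt(10).
∫_0^5 (u')² dx = 72*π^2/5, so ||u'||_L² = 6*sqrt(10)*π/5.
Ratio ||u||_L² / ||u'||_L² = 5/(2*π).
Sharp Poincaré constant on H^1_0(0, 5) is C_P = L/π = 5/π, achieved by sin(π/5·x).
This is the k = 2 harmonic; the ratio L/(kπ) is strictly less than C_P = L/π, consistent with the sharp inequality ||u||_L² ≤ C_P ||u'||_L².


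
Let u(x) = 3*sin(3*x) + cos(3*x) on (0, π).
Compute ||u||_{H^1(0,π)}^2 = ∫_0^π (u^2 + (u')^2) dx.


||u||_{H^1(0,π)}^2 = 50*π

u'(x) = -3*sin(3*x) + 9*cos(3*x).
Expand u² and (u')² and integrate term by term on (0, π), using: for integers n ≥ 1, ∫_0^π sin²(nx) dx = ∫_0^π cos²(nx) dx = π/2; for n ≠ n', ∫_0^π sin(nx)sin(n'x) dx = ∫_0^π cos(nx)cos(n'x) dx = 0; and by product-to-sum, ∫_0^π sin(nx)cos(n'x) dx = ½∫_0^π [sin((n+n')x) + sin((n−n')x)] dx, which is 0 when n+n' is even and 2n/(n²−n'²) when n+n' is odd (it need not vanish on (0, π)).
  u² squared terms: (3)²·∫sin(3x)² dx = 9·π/2 = 9*π/2;  (1)²·∫cos(3x)² dx = 1·π/2 = π/2.
  u² cross terms: 2·(3)·(1)·∫sin(3x)·cos(3x) dx = 6·(0) = 0.
  So ∫_0^π u² dx = 9*π/2 + π/2 + 0 = 5*π.
  (u')² squared terms: (-3)²·∫sin(3x)² dx = 9·π/2 = 9*π/2;  (9)²·∫cos(3x)² dx = 81·π/2 = 81*π/2.
  (u')² cross terms: 2·(-3)·(9)·∫sin(3x)·cos(3x) dx = -54·(0) = 0.
  So ∫_0^π (u')² dx = 9*π/2 + 81*π/2 + 0 = 45*π.
||u||_{H^1}^2 = (5*π) + (45*π) = 50*π.


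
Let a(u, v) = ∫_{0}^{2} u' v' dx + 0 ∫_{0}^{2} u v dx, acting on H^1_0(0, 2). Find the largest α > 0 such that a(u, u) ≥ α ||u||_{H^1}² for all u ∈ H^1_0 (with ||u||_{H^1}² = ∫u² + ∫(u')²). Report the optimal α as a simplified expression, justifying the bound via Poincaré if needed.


α = π^2/(4 + π^2)

Coercivity of a(·,·) on H^1_0(0, 2) means a(u, u) ≥ α ||u||_{H^1}² for every u ∈ H^1_0.
The interval has length L = 2, and Poincaré/coercivity depend only on L. Here a(u, u) = ∫(u')² + (0)·∫u².
Here c = 0, so a(u,u) = ∫(u')² alone. The condition a(u,u) ≥ α||u||_{H^1}² reads (1−α)∫(u')² ≥ (α−c)∫u². Any admissible α is ≤ 1 (rapidly oscillating u have ∫u²/∫(u')² → 0), and α = 1 would force 0 ≥ (1−c)∫u², impossible since c < 1; so 1−α > 0. By the sharp Poincaré inequality on H^1_0 of an interval of length L, ∫(u')² ≥ (π/L)²∫u² with equality for the first sine mode sin(π(x−x₀)/L) (x₀ the left endpoint), so the inequality holds for all u iff (1−α)(π/L)² ≥ α − c, i.e. α ≤ ((π/L)² + c)/((π/L)² + 1) = (1 + c(L/π)²)/(1 + (L/π)²). (Direct route, valid since c ≤ 0: Poincaré gives c∫u² ≥ c(L/π)²∫(u')², so a(u,u) ≥ (1 + c(L/π)²)∫(u')², while ||u||_{H^1}² ≤ (1 + (L/π)²)∫(u')²; dividing yields the same α.) With (π/L)² = π^2/4 and c = 0, the largest admissible constant is α = ((π/L)² + c)/((π/L)² + 1).
Simplifying, α = π^2/(4 + π^2).


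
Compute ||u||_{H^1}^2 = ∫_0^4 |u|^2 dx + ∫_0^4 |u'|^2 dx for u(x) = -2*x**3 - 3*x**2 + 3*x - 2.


||u||_{H^1}^2 = 993884/35

The H^1 norm (squared) on an interval (0, L) is
  ||u||_{H^1}^2 = ∫_0^L u(x)^2 dx + ∫_0^L u'(x)^2 dx.
Compute u'(x) = -6*x**2 - 6*x + 3.
Then u(x)^2 = 4*x**6 + 12*x**5 - 3*x**4 - 10*x**3 + 21*x**2 - 12*x + 4 and u'(x)^2 = 36*x**4 + 72*x**3 - 36*x + 9.
Integrate each monomial from 0 to 4 using ∫_0^4 c·x^n dx = c·4^(n+1)/(n+1):
  ∫_0^4 u(x)^2 dx = ∫_0^4 (4*x^6 + 12*x^5 - 3*x^4 - 10*x^3 + 21*x^2 - 12*x + 4) dx. Term by term:
    ∫_0^4 4*x^6 dx = 65536/7;  ∫_0^4 12*x^5 dx = 8192;  ∫_0^4 -3*x^4 dx = -3072/5;
    ∫_0^4 -10*x^3 dx = -640;  ∫_0^4 21*x^2 dx = 448;  ∫_0^4 -12*x dx = -96;
    ∫_0^4 4 dx = 16.
  Sum: 65536/7 + 8192 − 3072/5 − 640 + 448 − 96 + 16 = 583376/35.
  ∫_0^4 u'(x)^2 dx = ∫_0^4 (36*x^4 + 72*x^3 - 36*x + 9) dx. Term by term:
    ∫_0^4 36*x^4 dx = 36864/5;  ∫_0^4 72*x^3 dx = 4608;  ∫_0^4 -36*x dx = -288;
    ∫_0^4 9 dx = 36.
  Sum: 36864/5 + 4608 − 288 + 36 = 58644/5.
Adding: ||u||_{H^1}^2 = 583376/35 + 58644/5 = 993884/35.


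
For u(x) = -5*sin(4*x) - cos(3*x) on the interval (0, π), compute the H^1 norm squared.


||u||_{H^1(0,π)}^2 = 800/7 + 435*π/2

u'(x) = 3*sin(3*x) - 20*cos(4*x).
Expand u² and (u')² and integrate term by term on (0, π), using: for integers n ≥ 1, ∫_0^π sin²(nx) dx = ∫_0^π cos²(nx) dx = π/2; for n ≠ n', ∫_0^π sin(nx)sin(n'x) dx = ∫_0^π cos(nx)cos(n'x) dx = 0; and by product-to-sum, ∫_0^π sin(nx)cos(n'x) dx = ½∫_0^π [sin((n+n')x) + sin((n−n')x)] dx, which is 0 when n+n' is even and 2n/(n²−n'²) when n+n' is odd (it need not vanish on (0, π)).
  u² squared terms: (-1)²·∫cos(3x)² dx = 1·π/2 = π/2;  (-5)²·∫sin(4x)² dx = 25·π/2 = 25*π/2.
  u² cross terms: 2·(-1)·(-5)·∫cos(3x)·sin(4x) dx = 10·(8/7) = 80/7.
  So ∫_0^π u² dx = π/2 + 25*π/2 + 80/7 = 80/7 + 13*π.
  (u')² squared terms: (-20)²·∫cos(4x)² dx = 400·π/2 = 200*π;  (3)²·∫sin(3x)² dx = 9·π/2 = 9*π/2.
  (u')² cross terms: 2·(-20)·(3)·∫cos(4x)·sin(3x) dx = -120·(-6/7) = 720/7.
  So ∫_0^π (u')² dx = 200*π + 9*π/2 + 720/7 = 720/7 + 409*π/2.
||u||_{H^1}^2 = (80/7 + 13*π) + (720/7 + 409*π/2) = 800/7 + 435*π/2.


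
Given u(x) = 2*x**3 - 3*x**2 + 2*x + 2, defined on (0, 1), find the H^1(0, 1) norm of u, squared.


||u||_{H^1}^2 = 788/105

The H^1 norm (squared) on an interval (0, L) is
  ||u||_{H^1}^2 = ∫_0^L u(x)^2 dx + ∫_0^L u'(x)^2 dx.
Compute u'(x) = 6*x**2 - 6*x + 2.
Then u(x)^2 = 4*x**6 - 12*x**5 + 17*x**4 - 4*x**3 - 8*x**2 + 8*x + 4 and u'(x)^2 = 36*x**4 - 72*x**3 + 60*x**2 - 24*x + 4.
Integrate each monomial from 0 to 1 using ∫_0^1 c·x^n dx = c·1^(n+1)/(n+1):
  ∫_0^1 u(x)^2 dx = ∫_0^1 (4*x^6 - 12*x^5 + 17*x^4 - 4*x^3 - 8*x^2 + 8*x + 4) dx. Term by term:
    ∫_0^1 4*x^6 dx = 4/7;  ∫_0^1 -12*x^5 dx = -2;  ∫_0^1 17*x^4 dx = 17/5;
    ∫_0^1 -4*x^3 dx = -1;  ∫_0^1 -8*x^2 dx = -8/3;  ∫_0^1 8*x dx = 4;
    ∫_0^1 4 dx = 4.
  Sum: 4/7 − 2 + 17/5 − 1 − 8/3 + 4 + 4 = 662/105.
  ∫_0^1 u'(x)^2 dx = ∫_0^1 (36*x^4 - 72*x^3 + 60*x^2 - 24*x + 4) dx. Term by term:
    ∫_0^1 36*x^4 dx = 36/5;  ∫_0^1 -72*x^3 dx = -18;  ∫_0^1 60*x^2 dx = 20;
    ∫_0^1 -24*x dx = -12;  ∫_0^1 4 dx = 4.
  Sum: 36/5 − 18 + 20 − 12 + 4 = 6/5.
Adding: ||u||_{H^1}^2 = 662/105 + 6/5 = 788/105.


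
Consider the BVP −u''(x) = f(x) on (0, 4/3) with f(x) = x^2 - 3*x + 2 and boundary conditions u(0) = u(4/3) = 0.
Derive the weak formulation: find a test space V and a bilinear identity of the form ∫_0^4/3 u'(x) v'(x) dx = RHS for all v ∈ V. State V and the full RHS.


V = H^1_0(0, 4/3) (so v(0) = v(4/3) = 0); weak form: ∫_0^4/3 u'v' dx = ∫_0^4/3 (x^2 - 3*x + 2) v dx for all v ∈ V.

Multiply both sides by a test function v and integrate from 0 to 4/3:
  ∫_0^4/3 −u''(x) v(x) dx = ∫_0^4/3 f(x) v(x) dx.
Integrate the LHS by parts once:
  ∫_0^4/3 −u'' v dx = −[u'(x) v(x)]_0^4/3 + ∫_0^4/3 u'(x) v'(x) dx.
Thus ∫_0^4/3 u'(x) v'(x) dx = ∫_0^4/3 f(x) v(x) dx + [u'(x) v(x)]_0^4/3.
Choose V so that boundary terms are either known or forced to vanish.
u is Dirichlet: u(0) = u(4/3) = 0. Let V = H^1_0(0, 4/3); then v(0) = v(4/3) = 0, and [u' v]_0^4/3 = 0.
Weak formulation: find u (satisfying any essential BC) such that ∫_0^4/3 u'(x) v'(x) dx = ∫_0^4/3 f v dx for all v ∈ V.
Substituting f(x) = x^2 - 3*x + 2, the right-hand side is ∫_0^4/3 (x^2 - 3*x + 2) v dx.


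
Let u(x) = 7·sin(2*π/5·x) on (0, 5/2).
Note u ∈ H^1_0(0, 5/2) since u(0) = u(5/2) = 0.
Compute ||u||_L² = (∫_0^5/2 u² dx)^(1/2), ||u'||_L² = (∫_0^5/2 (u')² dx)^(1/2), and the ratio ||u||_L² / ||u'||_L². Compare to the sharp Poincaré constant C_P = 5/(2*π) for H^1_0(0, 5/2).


||u||_L² / ||u'||_L² = 5/(2*π) = C_P.

u(x) = 7·sin(2*π/5·x), so u'(x) = 14*π*cos(2*π*x/5)/5.
Writing u(x) = A·sin(kπx/L) with A = 7 and k = 1, use ∫_0^L sin²(kπx/L) dx = L/2 and ∫_0^L cos²(kπx/L) dx = L/2.
u² = 49·sin²(2*π/5·x) and (u')² = 196*π^2/25·cos²(2*π/5·x), and each of sin², cos² integrates to L/2 = 5/4 over (0, 5/2).
∫_0^5/2 u² dx = 245/4, so ||u||_L² = 7*sqrt(5)/2.
∫_0^5/2 (u')² dx = 49*π^2/5, so ||u'||_L² = 7*sqrt(5)*π/5.
Ratio ||u||_L² / ||u'||_L² = 5/(2*π).
Sharp Poincaré constant on H^1_0(0, 5/2) is C_P = L/π = 5/(2*π), achieved by sin(2*π/5·x).
This is the k = 1 eigenfunction (up to amplitude), so the ratio equals the sharp Poincaré constant exactly.


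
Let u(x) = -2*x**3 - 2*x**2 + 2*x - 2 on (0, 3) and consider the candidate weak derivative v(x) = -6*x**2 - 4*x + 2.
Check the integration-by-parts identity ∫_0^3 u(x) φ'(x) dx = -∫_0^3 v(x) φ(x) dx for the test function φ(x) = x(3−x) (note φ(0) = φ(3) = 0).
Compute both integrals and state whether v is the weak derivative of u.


LHS = 909/10, RHS = 909/10. Yes, v = u' weakly.

u(x) = -2*x**3 - 2*x**2 + 2*x - 2, classical derivative u'(x) = -6*x**2 - 4*x + 2.
φ(x) = x(3−x), so φ'(x) = 3 - 2*x.
Note φ(0) = φ(3) = 0, so the boundary term u·φ vanishes.
LHS = ∫_0^3 u(x) φ'(x) dx = ∫_0^3 (4*x^4 - 2*x^3 - 10*x^2 + 10*x - 6) dx. Term by term:
  ∫_0^3 4*x^4 dx = 972/5;  ∫_0^3 -2*x^3 dx = -81/2;  ∫_0^3 -10*x^2 dx = -90;
  ∫_0^3 10*x dx = 45;  ∫_0^3 -6 dx = -18.
Sum: 972/5 − 81/2 − 90 + 45 − 18 = 909/10.
So LHS = 909/10.
∫_0^3 v(x) φ(x) dx = ∫_0^3 (6*x^4 - 14*x^3 - 14*x^2 + 6*x) dx. Term by term:
  ∫_0^3 6*x^4 dx = 1458/5;  ∫_0^3 -14*x^3 dx = -567/2;  ∫_0^3 -14*x^2 dx = -126;
  ∫_0^3 6*x dx = 27.
Sum: 1458/5 − 567/2 − 126 + 27 = -909/10.
So RHS = -∫_0^3 v(x) φ(x) dx = 909/10.
LHS = RHS, so the identity holds for this test φ.
Moreover u is smooth here and v(x) = u'(x) = -6*x**2 - 4*x + 2 pointwise, so the identity holds for every test function. Hence v is the weak derivative of u.


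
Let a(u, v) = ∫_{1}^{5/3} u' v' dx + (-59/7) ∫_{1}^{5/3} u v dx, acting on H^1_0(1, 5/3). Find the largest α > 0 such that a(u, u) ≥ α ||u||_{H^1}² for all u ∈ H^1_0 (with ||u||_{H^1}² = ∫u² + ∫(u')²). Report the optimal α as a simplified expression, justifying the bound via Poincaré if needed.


α = (-236 + 63*π^2)/(7*(4 + 9*π^2))

Coercivity of a(·,·) on H^1_0(1, 5/3) means a(u, u) ≥ α ||u||_{H^1}² for every u ∈ H^1_0.
The interval has length L = 2/3, and Poincaré/coercivity depend only on L. Here a(u, u) = ∫(u')² + (-59/7)·∫u².
Here c = -59/7 < 0 with |c| < (π/L)² = 9*π^2/4, so coercivity still holds. The condition a(u,u) ≥ α||u||_{H^1}² reads (1−α)∫(u')² ≥ (α−c)∫u². Any admissible α is ≤ 1 (rapidly oscillating u have ∫u²/∫(u')² → 0), and α = 1 would force 0 ≥ (1−c)∫u², impossible since c < 1; so 1−α > 0. By the sharp Poincaré inequality on H^1_0 of an interval of length L, ∫(u')² ≥ (π/L)²∫u² with equality for the first sine mode sin(π(x−x₀)/L) (x₀ the left endpoint), so the inequality holds for all u iff (1−α)(π/L)² ≥ α − c, i.e. α ≤ ((π/L)² + c)/((π/L)² + 1) = (1 + c(L/π)²)/(1 + (L/π)²). (Direct route, valid since c ≤ 0: Poincaré gives c∫u² ≥ c(L/π)²∫(u')², so a(u,u) ≥ (1 + c(L/π)²)∫(u')², while ||u||_{H^1}² ≤ (1 + (L/π)²)∫(u')²; dividing yields the same α.) With (π/L)² = 9*π^2/4 and c = -59/7, the largest admissible constant is α = ((π/L)² + c)/((π/L)² + 1).
Simplifying, α = (-236 + 63*π^2)/(7*(4 + 9*π^2)).


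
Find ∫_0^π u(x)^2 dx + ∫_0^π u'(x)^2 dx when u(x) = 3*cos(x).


||u||_{H^1(0,π)}^2 = 9*π

u'(x) = -3*sin(x).
Expand u² and (u')² and integrate term by term on (0, π), using: for integers n ≥ 1, ∫_0^π sin²(nx) dx = ∫_0^π cos²(nx) dx = π/2; for n ≠ n', ∫_0^π sin(nx)sin(n'x) dx = ∫_0^π cos(nx)cos(n'x) dx = 0; and by product-to-sum, ∫_0^π sin(nx)cos(n'x) dx = ½∫_0^π [sin((n+n')x) + sin((n−n')x)] dx, which is 0 when n+n' is even and 2n/(n²−n'²) when n+n' is odd (it need not vanish on (0, π)).
  u² squared terms: (3)²·∫cos(x)² dx = 9·π/2 = 9*π/2.
  So ∫_0^π u² dx = 9*π/2.
  (u')² squared terms: (-3)²·∫sin(x)² dx = 9·π/2 = 9*π/2.
  So ∫_0^π (u')² dx = 9*π/2.
||u||_{H^1}^2 = (9*π/2) + (9*π/2) = 9*π.


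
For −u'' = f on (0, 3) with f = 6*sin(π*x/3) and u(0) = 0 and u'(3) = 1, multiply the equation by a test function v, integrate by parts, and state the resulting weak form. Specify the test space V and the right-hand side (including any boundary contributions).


V = {v ∈ H^1(0, 3) : v(0) = 0} (test functions vanish at x = 0 where u is specified); weak form: ∫_0^3 u'v' dx = ∫_0^3 (6*sin(π*x/3)) v dx + v(3) for all v ∈ V.

Multiply both sides by a test function v and integrate from 0 to 3:
  ∫_0^3 −u''(x) v(x) dx = ∫_0^3 f(x) v(x) dx.
Integrate the LHS by parts once:
  ∫_0^3 −u'' v dx = −[u'(x) v(x)]_0^3 + ∫_0^3 u'(x) v'(x) dx.
Thus ∫_0^3 u'(x) v'(x) dx = ∫_0^3 f(x) v(x) dx + [u'(x) v(x)]_0^3.
Choose V so that boundary terms are either known or forced to vanish.
Mixed BC: u(0) = 0 (Dirichlet) and u'(3) = 1 (Neumann). Define V = {v ∈ H^1(0, 3) : v(0) = 0}. Then [u' v]_0^3 = u'(3)·v(3) − u'(0)·0 = v(3).
Weak formulation: find u (satisfying any essential BC) such that ∫_0^3 u'(x) v'(x) dx = ∫_0^3 f v dx + v(3) for all v ∈ V (Dirichlet at 0 absorbed into V; Neumann datum at x = 3 contributes the boundary term).
Substituting f(x) = 6*sin(π*x/3), the right-hand side is ∫_0^3 (6*sin(π*x/3)) v dx + v(3).


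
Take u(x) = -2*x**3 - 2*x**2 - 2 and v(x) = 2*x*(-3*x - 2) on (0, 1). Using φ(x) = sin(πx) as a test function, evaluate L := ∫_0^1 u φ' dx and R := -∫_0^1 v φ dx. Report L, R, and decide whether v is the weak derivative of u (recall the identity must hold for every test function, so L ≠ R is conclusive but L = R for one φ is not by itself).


LHS = -24/π^3 + 10/π, RHS = -24/π^3 + 10/π. Yes, v = u' weakly.

u(x) = -2*x**3 - 2*x**2 - 2, classical derivative u'(x) = -6*x**2 - 4*x.
φ(x) = sin(πx), so φ'(x) = π*cos(π*x).
Note φ(0) = φ(1) = 0, so the boundary term u·φ vanishes.
LHS = ∫_0^1 u(x) φ'(x) dx = ∫_0^1 (-2*π*x^3*cos(π*x) - 2*π*x^2*cos(π*x) - 2*π*cos(π*x)) dx. Term by term:
  ∫_0^1 -2*π*cos(π*x) dx = 0;  ∫_0^1 -2*π*x^2*cos(π*x) dx = 4/π;  ∫_0^1 -2*π*x^3*cos(π*x) dx = -24/π^3 + 6/π.
Sum: 0 + 4/π + -24/π^3 + 6/π = -24/π^3 + 10/π.
So LHS = -24/π^3 + 10/π.
∫_0^1 v(x) φ(x) dx = ∫_0^1 (-6*x^2*sin(π*x) - 4*x*sin(π*x)) dx. Term by term:
  ∫_0^1 -6*x^2*sin(π*x) dx = -6/π + 24/π^3;  ∫_0^1 -4*x*sin(π*x) dx = -4/π.
Sum: -6/π + 24/π^3 − 4/π = -10/π + 24/π^3.
So RHS = -∫_0^1 v(x) φ(x) dx = -24/π^3 + 10/π.
LHS = RHS, so the identity holds for this test φ.
Moreover u is smooth here and v(x) = u'(x) = -6*x**2 - 4*x pointwise, so the identity holds for every test function. Hence v is the weak derivative of u.


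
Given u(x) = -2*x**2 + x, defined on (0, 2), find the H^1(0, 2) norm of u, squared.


||u||_{H^1}^2 = 614/15

The H^1 norm (squared) on an interval (0, L) is
  ||u||_{H^1}^2 = ∫_0^L u(x)^2 dx + ∫_0^L u'(x)^2 dx.
Compute u'(x) = 1 - 4*x.
Then u(x)^2 = 4*x**4 - 4*x**3 + x**2 and u'(x)^2 = 16*x**2 - 8*x + 1.
Integrate each monomial from 0 to 2 using ∫_0^2 c·x^n dx = c·2^(n+1)/(n+1):
  ∫_0^2 u(x)^2 dx = ∫_0^2 (4*x^4 - 4*x^3 + x^2) dx. Term by term:
    ∫_0^2 4*x^4 dx = 128/5;  ∫_0^2 -4*x^3 dx = -16;  ∫_0^2 x^2 dx = 8/3.
  Sum: 128/5 − 16 + 8/3 = 184/15.
  ∫_0^2 u'(x)^2 dx = ∫_0^2 (16*x^2 - 8*x + 1) dx. Term by term:
    ∫_0^2 16*x^2 dx = 128/3;  ∫_0^2 -8*x dx = -16;  ∫_0^2 1 dx = 2.
  Sum: 128/3 − 16 + 2 = 86/3.
Adding: ||u||_{H^1}^2 = 184/15 + 86/3 = 614/15.


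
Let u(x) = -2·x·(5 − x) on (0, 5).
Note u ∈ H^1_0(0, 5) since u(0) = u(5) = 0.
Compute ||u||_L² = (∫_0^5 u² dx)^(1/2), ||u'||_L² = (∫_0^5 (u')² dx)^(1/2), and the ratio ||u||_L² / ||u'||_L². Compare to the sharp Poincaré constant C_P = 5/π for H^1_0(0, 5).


||u||_L² / ||u'||_L² = sqrt(10)/2 < C_P = 5/π.

u(x) = -2·x·(5 − x), so u'(x) = 4*x - 10.
u(x) = -2·x·(5 − x) vanishes at x = 0 and x = 5, so u ∈ H^1_0(0, 5). Differentiate via the product rule and integrate the resulting polynomials term by term.
  ∫_0^5 u² dx = ∫_0^5 (4*x^4 - 40*x^3 + 100*x^2) dx. Term by term:
    ∫_0^5 4*x^4 dx = 2500;  ∫_0^5 -40*x^3 dx = -6250;  ∫_0^5 100*x^2 dx = 12500/3.
  Sum: 2500 − 6250 + 12500/3 = 1250/3.
  ∫_0^5 (u')² dx = ∫_0^5 (16*x^2 - 80*x + 100) dx. Term by term:
    ∫_0^5 16*x^2 dx = 2000/3;  ∫_0^5 -80*x dx = -1000;  ∫_0^5 100 dx = 500.
  Sum: 2000/3 − 1000 + 500 = 500/3.
∫_0^5 u² dx = 1250/3, so ||u||_L² = 25*sqrt(6)/3.
∫_0^5 (u')² dx = 500/3, so ||u'||_L² = 10*sqrt(15)/3.
Ratio ||u||_L² / ||u'||_L² = sqrt(10)/2.
Sharp Poincaré constant on H^1_0(0, 5) is C_P = L/π = 5/π, achieved by sin(π/5·x).
A polynomial bump cannot attain the sharp Poincaré constant (only the first sine eigenfunction does), so the ratio is strictly less than C_P, consistent with ||u||_L² ≤ C_P ||u'||_L².


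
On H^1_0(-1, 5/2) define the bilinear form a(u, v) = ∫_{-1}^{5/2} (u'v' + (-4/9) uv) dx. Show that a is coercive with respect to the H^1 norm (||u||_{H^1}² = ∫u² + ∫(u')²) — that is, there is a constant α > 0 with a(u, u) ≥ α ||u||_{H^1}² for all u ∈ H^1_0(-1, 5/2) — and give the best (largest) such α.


α = 4*(-49 + 9*π^2)/(9*(4*π^2 + 49))

Coercivity of a(·,·) on H^1_0(-1, 5/2) means a(u, u) ≥ α ||u||_{H^1}² for every u ∈ H^1_0.
The interval has length L = 7/2, and Poincaré/coercivity depend only on L. Here a(u, u) = ∫(u')² + (-4/9)·∫u².
Here c = -4/9 < 0 with |c| < (π/L)² = 4*π^2/49, so coercivity still holds. The condition a(u,u) ≥ α||u||_{H^1}² reads (1−α)∫(u')² ≥ (α−c)∫u². Any admissible α is ≤ 1 (rapidly oscillating u have ∫u²/∫(u')² → 0), and α = 1 would force 0 ≥ (1−c)∫u², impossible since c < 1; so 1−α > 0. By the sharp Poincaré inequality on H^1_0 of an interval of length L, ∫(u')² ≥ (π/L)²∫u² with equality for the first sine mode sin(π(x−x₀)/L) (x₀ the left endpoint), so the inequality holds for all u iff (1−α)(π/L)² ≥ α − c, i.e. α ≤ ((π/L)² + c)/((π/L)² + 1) = (1 + c(L/π)²)/(1 + (L/π)²). (Direct route, valid since c ≤ 0: Poincaré gives c∫u² ≥ c(L/π)²∫(u')², so a(u,u) ≥ (1 + c(L/π)²)∫(u')², while ||u||_{H^1}² ≤ (1 + (L/π)²)∫(u')²; dividing yields the same α.) With (π/L)² = 4*π^2/49 and c = -4/9, the largest admissible constant is α = ((π/L)² + c)/((π/L)² + 1).
Simplifying, α = 4*(-49 + 9*π^2)/(9*(4*π^2 + 49)).


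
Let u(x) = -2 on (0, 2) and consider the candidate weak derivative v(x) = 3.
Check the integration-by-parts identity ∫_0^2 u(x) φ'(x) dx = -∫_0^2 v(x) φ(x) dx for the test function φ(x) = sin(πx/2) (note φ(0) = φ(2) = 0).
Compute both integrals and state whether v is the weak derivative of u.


LHS = 0, RHS = -12/π. No, v is not the weak derivative of u.

u(x) = -2, classical derivative u'(x) = 0.
φ(x) = sin(πx/2), so φ'(x) = π*cos(π*x/2)/2.
Note φ(0) = φ(2) = 0, so the boundary term u·φ vanishes.
LHS = ∫_0^2 u(x) φ'(x) dx = ∫_0^2 (-π*cos(π*x/2)) dx. Term by term:
  ∫_0^2 -π*cos(π*x/2) dx = 0.
So LHS = 0.
∫_0^2 v(x) φ(x) dx = ∫_0^2 (3*sin(π*x/2)) dx. Term by term:
  ∫_0^2 3*sin(π*x/2) dx = 12/π.
So RHS = -∫_0^2 v(x) φ(x) dx = -12/π.
LHS − RHS = 12/π ≠ 0, so the identity fails.
(For a valid weak derivative the identity must hold for EVERY test function, in particular this one. The failure shows v is NOT the weak derivative of u.)
Correct weak derivative would be u'(x) = 0.


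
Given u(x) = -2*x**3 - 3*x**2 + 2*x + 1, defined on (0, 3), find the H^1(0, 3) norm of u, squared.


||u||_{H^1}^2 = 197922/35

The H^1 norm (squared) on an interval (0, L) is
  ||u||_{H^1}^2 = ∫_0^L u(x)^2 dx + ∫_0^L u'(x)^2 dx.
Compute u'(x) = -6*x**2 - 6*x + 2.
Then u(x)^2 = 4*x**6 + 12*x**5 + x**4 - 16*x**3 - 2*x**2 + 4*x + 1 and u'(x)^2 = 36*x**4 + 72*x**3 + 12*x**2 - 24*x + 4.
Integrate each monomial from 0 to 3 using ∫_0^3 c·x^n dx = c·3^(n+1)/(n+1):
  ∫_0^3 u(x)^2 dx = ∫_0^3 (4*x^6 + 12*x^5 + x^4 - 16*x^3 - 2*x^2 + 4*x + 1) dx. Term by term:
    ∫_0^3 4*x^6 dx = 8748/7;  ∫_0^3 12*x^5 dx = 1458;  ∫_0^3 x^4 dx = 243/5;
    ∫_0^3 -16*x^3 dx = -324;  ∫_0^3 -2*x^2 dx = -18;  ∫_0^3 4*x dx = 18;
    ∫_0^3 1 dx = 3.
  Sum: 8748/7 + 1458 + 243/5 − 324 − 18 + 18 + 3 = 85236/35.
  ∫_0^3 u'(x)^2 dx = ∫_0^3 (36*x^4 + 72*x^3 + 12*x^2 - 24*x + 4) dx. Term by term:
    ∫_0^3 36*x^4 dx = 8748/5;  ∫_0^3 72*x^3 dx = 1458;  ∫_0^3 12*x^2 dx = 108;
    ∫_0^3 -24*x dx = -108;  ∫_0^3 4 dx = 12.
  Sum: 8748/5 + 1458 + 108 − 108 + 12 = 16098/5.
Adding: ||u||_{H^1}^2 = 85236/35 + 16098/5 = 197922/35.


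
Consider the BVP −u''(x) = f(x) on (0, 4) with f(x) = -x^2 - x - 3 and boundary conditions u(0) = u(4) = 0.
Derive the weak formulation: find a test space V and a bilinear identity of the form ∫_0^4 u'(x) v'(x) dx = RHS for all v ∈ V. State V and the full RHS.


V = H^1_0(0, 4) (so v(0) = v(4) = 0); weak form: ∫_0^4 u'v' dx = ∫_0^4 (-x^2 - x - 3) v dx for all v ∈ V.

Multiply both sides by a test function v and integrate from 0 to 4:
  ∫_0^4 −u''(x) v(x) dx = ∫_0^4 f(x) v(x) dx.
Integrate the LHS by parts once:
  ∫_0^4 −u'' v dx = −[u'(x) v(x)]_0^4 + ∫_0^4 u'(x) v'(x) dx.
Thus ∫_0^4 u'(x) v'(x) dx = ∫_0^4 f(x) v(x) dx + [u'(x) v(x)]_0^4.
Choose V so that boundary terms are either known or forced to vanish.
u is Dirichlet: u(0) = u(4) = 0. Let V = H^1_0(0, 4); then v(0) = v(4) = 0, and [u' v]_0^4 = 0.
Weak formulation: find u (satisfying any essential BC) such that ∫_0^4 u'(x) v'(x) dx = ∫_0^4 f v dx for all v ∈ V.
Substituting f(x) = -x^2 - x - 3, the right-hand side is ∫_0^4 (-x^2 - x - 3) v dx.


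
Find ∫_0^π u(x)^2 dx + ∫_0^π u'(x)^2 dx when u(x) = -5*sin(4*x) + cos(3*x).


||u||_{H^1(0,π)}^2 = -800/7 + 435*π/2

u'(x) = -3*sin(3*x) - 20*cos(4*x).
Expand u² and (u')² and integrate term by term on (0, π), using: for integers n ≥ 1, ∫_0^π sin²(nx) dx = ∫_0^π cos²(nx) dx = π/2; for n ≠ n', ∫_0^π sin(nx)sin(n'x) dx = ∫_0^π cos(nx)cos(n'x) dx = 0; and by product-to-sum, ∫_0^π sin(nx)cos(n'x) dx = ½∫_0^π [sin((n+n')x) + sin((n−n')x)] dx, which is 0 when n+n' is even and 2n/(n²−n'²) when n+n' is odd (it need not vanish on (0, π)).
  u² squared terms: (-5)²·∫sin(4x)² dx = 25·π/2 = 25*π/2;  (1)²·∫cos(3x)² dx = 1·π/2 = π/2.
  u² cross terms: 2·(-5)·(1)·∫sin(4x)·cos(3x) dx = -10·(8/7) = -80/7.
  So ∫_0^π u² dx = 25*π/2 + π/2 − 80/7 = -80/7 + 13*π.
  (u')² squared terms: (-20)²·∫cos(4x)² dx = 400·π/2 = 200*π;  (-3)²·∫sin(3x)² dx = 9·π/2 = 9*π/2.
  (u')² cross terms: 2·(-20)·(-3)·∫cos(4x)·sin(3x) dx = 120·(-6/7) = -720/7.
  So ∫_0^π (u')² dx = 200*π + 9*π/2 − 720/7 = -720/7 + 409*π/2.
||u||_{H^1}^2 = (-80/7 + 13*π) + (-720/7 + 409*π/2) = -800/7 + 435*π/2.


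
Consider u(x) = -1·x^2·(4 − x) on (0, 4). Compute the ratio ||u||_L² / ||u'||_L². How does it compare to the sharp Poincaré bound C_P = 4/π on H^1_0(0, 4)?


||u||_L² / ||u'||_L² = 2*sqrt(14)/7 < C_P = 4/π.

u(x) = -1·x^2·(4 − x), so u'(x) = x*(3*x - 8).
u(x) = -1·x^2·(4 − x) vanishes at x = 0 and x = 4, so u ∈ H^1_0(0, 4). Differentiate via the product rule and integrate the resulting polynomials term by term.
  ∫_0^4 u² dx = ∫_0^4 (x^6 - 8*x^5 + 16*x^4) dx. Term by term:
    ∫_0^4 x^6 dx = 16384/7;  ∫_0^4 -8*x^5 dx = -16384/3;  ∫_0^4 16*x^4 dx = 16384/5.
  Sum: 16384/7 − 16384/3 + 16384/5 = 16384/105.
  ∫_0^4 (u')² dx = ∫_0^4 (9*x^4 - 48*x^3 + 64*x^2) dx. Term by term:
    ∫_0^4 9*x^4 dx = 9216/5;  ∫_0^4 -48*x^3 dx = -3072;  ∫_0^4 64*x^2 dx = 4096/3.
  Sum: 9216/5 − 3072 + 4096/3 = 2048/15.
∫_0^4 u² dx = 16384/105, so ||u||_L² = 128*sqrt(105)/105.
∫_0^4 (u')² dx = 2048/15, so ||u'||_L² = 32*sqrt(30)/15.
Ratio ||u||_L² / ||u'||_L² = 2*sqrt(14)/7.
Sharp Poincaré constant on H^1_0(0, 4) is C_P = L/π = 4/π, achieved by sin(π/4·x).
A polynomial bump cannot attain the sharp Poincaré constant (only the first sine eigenfunction does), so the ratio is strictly less than C_P, consistent with ||u||_L² ≤ C_P ||u'||_L².


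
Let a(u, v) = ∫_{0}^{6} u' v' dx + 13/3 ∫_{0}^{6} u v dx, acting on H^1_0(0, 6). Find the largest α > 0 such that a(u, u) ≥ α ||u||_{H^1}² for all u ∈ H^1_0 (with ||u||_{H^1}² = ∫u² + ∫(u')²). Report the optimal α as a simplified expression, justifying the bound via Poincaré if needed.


α = 1

Coercivity of a(·,·) on H^1_0(0, 6) means a(u, u) ≥ α ||u||_{H^1}² for every u ∈ H^1_0.
The interval has length L = 6, and Poincaré/coercivity depend only on L. Here a(u, u) = ∫(u')² + (13/3)·∫u².
Here c = 13/3 ≥ 1, so a(u,u) = ∫(u')² + c∫u² ≥ ∫(u')² + ∫u² = ||u||_{H^1}², i.e. α = 1 works. No larger α is possible: a(u,u) ≥ α||u||_{H^1}² means (1−α)∫(u')² ≥ (α−c)∫u², and for the modes u_n = sin(nπ(x−x₀)/L) (x₀ the left endpoint) one has ∫u_n²/∫(u_n')² = (L/(nπ))² → 0, so a(u_n,u_n)/||u_n||_{H^1}² → 1. Hence the optimal constant is α = 1.
Therefore α = 1.
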